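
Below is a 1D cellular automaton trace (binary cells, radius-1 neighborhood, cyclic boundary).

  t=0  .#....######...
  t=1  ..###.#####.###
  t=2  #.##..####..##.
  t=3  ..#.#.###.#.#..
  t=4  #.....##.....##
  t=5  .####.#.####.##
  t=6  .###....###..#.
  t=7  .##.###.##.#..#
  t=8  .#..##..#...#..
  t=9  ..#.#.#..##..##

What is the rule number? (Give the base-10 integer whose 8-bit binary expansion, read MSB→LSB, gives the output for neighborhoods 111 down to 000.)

  ### -> #   bit 7 = 1  t=0,i=7
  ##. -> .   bit 6 = 0  t=0,i=11
  #.# -> .   bit 5 = 0  t=1,i=5
  #.. -> #   bit 4 = 1  t=0,i=2
  .## -> #   bit 3 = 1  t=0,i=6
  .#. -> .   bit 2 = 0  t=0,i=1
  ..# -> .   bit 1 = 0  t=0,i=0
  ... -> #   bit 0 = 1  t=0,i=3
  bits 10011001 = 153

153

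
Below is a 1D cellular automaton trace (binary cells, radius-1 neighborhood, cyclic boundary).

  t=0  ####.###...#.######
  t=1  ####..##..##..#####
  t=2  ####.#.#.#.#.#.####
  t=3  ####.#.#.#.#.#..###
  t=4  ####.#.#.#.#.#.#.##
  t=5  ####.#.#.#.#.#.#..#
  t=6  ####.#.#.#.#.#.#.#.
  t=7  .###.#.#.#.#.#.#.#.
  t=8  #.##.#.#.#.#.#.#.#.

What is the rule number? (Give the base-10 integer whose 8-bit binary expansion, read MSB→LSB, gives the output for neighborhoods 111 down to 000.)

  ### -> #   bit 7 = 1  t=0,i=0
  ##. -> #   bit 6 = 1  t=0,i=3
  #.# -> .   bit 5 = 0  t=0,i=4
  #.. -> .   bit 4 = 0  t=0,i=8
  .## -> .   bit 3 = 0  t=0,i=5
  .#. -> #   bit 2 = 1  t=0,i=11
  ..# -> #   bit 1 = 1  t=0,i=10
  ... -> .   bit 0 = 0  t=0,i=9
  bits 11000110 = 198

198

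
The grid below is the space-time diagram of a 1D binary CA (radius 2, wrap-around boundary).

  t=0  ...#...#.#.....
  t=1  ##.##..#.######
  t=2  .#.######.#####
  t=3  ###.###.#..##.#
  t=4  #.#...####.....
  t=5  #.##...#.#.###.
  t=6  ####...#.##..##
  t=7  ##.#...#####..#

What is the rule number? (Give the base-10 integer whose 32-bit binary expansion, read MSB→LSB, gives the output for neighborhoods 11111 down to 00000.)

3061160755

  #####|#  b31=1 t=1,i=11
  ####.|.  b30=0 t=1,i=0
  ###.#|#  b29=1 t=1,i=1
  ###..|#  b28=1 t=4,i=9
  ##.##|.  b27=0 t=1,i=2
  ##.#.|#  b26=1 t=2,i=0
  ##..#|#  b25=1 t=1,i=5
  ##...|.  b24=0 t=4,i=10
  #.###|.  b23=0 t=1,i=9
  #.##.|#  b22=1 t=1,i=3
  #.#.#|#  b21=1 t=2,i=1
  #.#..|#  b20=1 t=0,i=9
  #..##|.  b19=0 t=3,i=10
  #..#.|#  b18=1 t=1,i=6
  #...#|.  b17=0 t=0,i=5
  #....|#  b16=1 t=0,i=11
  .####|#  b15=1 t=1,i=10
  .###.|.  b14=0 t=3,i=5
  .##.#|.  b13=0 t=3,i=12
  .##..|#  b12=1 t=1,i=4
  .#.##|#  b11=1 t=1,i=8
  .#.#.|.  b10=0 t=0,i=8
  .#..#|#  b9=1 t=3,i=9
  .#...|#  b8=1 t=0,i=4
  ..###|.  b7=0 t=4,i=6
  ..##.|.  b6=0 t=3,i=11
  ..#.#|#  b5=1 t=0,i=7
  ..#..|#  b4=1 t=0,i=3
  ...##|.  b3=0 t=4,i=5
  ...#.|.  b2=0 t=0,i=2
  ....#|#  b1=1 t=0,i=1
  .....|#  b0=1 t=0,i=0
  bits 10110110011101011001101100110011 = 3061160755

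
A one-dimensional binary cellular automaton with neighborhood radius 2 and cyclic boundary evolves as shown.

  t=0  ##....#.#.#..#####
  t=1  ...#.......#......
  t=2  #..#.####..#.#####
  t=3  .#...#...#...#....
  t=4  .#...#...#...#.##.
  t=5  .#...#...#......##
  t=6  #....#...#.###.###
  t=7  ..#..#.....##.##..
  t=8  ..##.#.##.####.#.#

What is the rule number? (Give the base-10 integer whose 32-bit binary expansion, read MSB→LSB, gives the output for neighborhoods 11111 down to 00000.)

243364441

  #####|.  b31=0 t=0,i=15
  ####.|.  b30=0 t=0,i=0
  ###.#|.  b29=0 t=6,i=13
  ###..|.  b28=0 t=0,i=1
  ##.##|#  b27=1 t=6,i=14
  ##.#.|#  b26=1 t=5,i=0
  ##..#|#  b25=1 t=2,i=1
  ##...|.  b24=0 t=0,i=2
  #.###|#  b23=1 t=2,i=5
  #.##.|.  b22=0 t=4,i=15
  #.#.#|.  b21=0 t=0,i=8
  #.#..|.  b20=0 t=0,i=10
  #..##|.  b19=0 t=0,i=12
  #..#.|.  b18=0 t=2,i=2
  #...#|.  b17=0 t=3,i=3
  #....|#  b16=1 t=0,i=3
  .####|.  b15=0 t=0,i=14
  .###.|#  b14=1 t=6,i=12
  .##.#|#  b13=1 t=5,i=17
  .##..|#  b12=1 t=4,i=16
  .#.##|.  b11=0 t=2,i=4
  .#.#.|.  b10=0 t=0,i=7
  .#..#|#  b9=1 t=0,i=11
  .#...|.  b8=0 t=1,i=4
  ..###|.  b7=0 t=0,i=13
  ..##.|#  b6=1 t=5,i=16
  ..#.#|.  b5=0 t=0,i=6
  ..#..|#  b4=1 t=1,i=3
  ...##|#  b3=1 t=5,i=15
  ...#.|.  b2=0 t=0,i=5
  ....#|.  b1=0 t=0,i=4
  .....|#  b0=1 t=1,i=0
  bits 00001110100000010111001001011001 = 243364441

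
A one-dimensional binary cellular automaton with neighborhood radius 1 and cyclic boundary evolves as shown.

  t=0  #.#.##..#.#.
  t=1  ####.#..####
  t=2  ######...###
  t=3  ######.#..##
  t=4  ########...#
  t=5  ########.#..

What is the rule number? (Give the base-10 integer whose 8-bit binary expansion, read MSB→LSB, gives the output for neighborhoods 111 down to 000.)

229

  nb ###: next=#  (t=1,i=0, bit7=1)
  nb ##.: next=#  (t=0,i=5, bit6=1)
  nb #.#: next=#  (t=0,i=1, bit5=1)
  nb #..: next=.  (t=0,i=6, bit4=0)
  nb .##: next=.  (t=0,i=4, bit3=0)
  nb .#.: next=#  (t=0,i=0, bit2=1)
  nb ..#: next=.  (t=0,i=7, bit1=0)
  nb ...: next=#  (t=2,i=7, bit0=1)
  bits 11100101 = 229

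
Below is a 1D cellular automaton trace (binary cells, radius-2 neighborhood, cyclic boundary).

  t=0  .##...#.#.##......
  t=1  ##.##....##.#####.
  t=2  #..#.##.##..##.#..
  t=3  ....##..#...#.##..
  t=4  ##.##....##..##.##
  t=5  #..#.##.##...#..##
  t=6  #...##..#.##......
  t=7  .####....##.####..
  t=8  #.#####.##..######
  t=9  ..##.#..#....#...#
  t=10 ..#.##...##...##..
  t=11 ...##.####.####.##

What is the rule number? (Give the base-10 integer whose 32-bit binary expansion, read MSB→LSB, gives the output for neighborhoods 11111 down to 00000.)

  #####|.  b31=0 t=1,i=14
  ####.|#  b30=1 t=1,i=15
  ###.#|.  b29=0 t=1,i=16
  ###..|#  b28=1 t=5,i=0
  ##.##|.  b27=0 t=1,i=2
  ##.#.|#  b26=1 t=2,i=14
  ##..#|.  b25=0 t=2,i=10
  ##...|#  b24=1 t=0,i=3
  #.###|#  b23=1 t=1,i=12
  #.##.|#  b22=1 t=0,i=10
  #.#.#|.  b21=0 t=0,i=8
  #.#..|#  b20=1 t=2,i=15
  #..##|.  b19=0 t=2,i=11
  #..#.|.  b18=0 t=2,i=2
  #...#|#  b17=1 t=0,i=4
  #....|#  b16=1 t=0,i=13
  .####|#  b15=1 t=1,i=13
  .###.|.  b14=0 t=5,i=17
  .##.#|.  b13=0 t=1,i=1
  .##..|.  b12=0 t=0,i=2
  .#.##|#  b11=1 t=0,i=9
  .#.#.|.  b10=0 t=0,i=7
  .#..#|.  b9=0 t=2,i=1
  .#...|#  b8=1 t=3,i=9
  ..###|.  b7=0 t=5,i=16
  ..##.|#  b6=1 t=0,i=1
  ..#.#|.  b5=0 t=0,i=6
  ..#..|.  b4=0 t=2,i=0
  ...##|#  b3=1 t=0,i=0
  ...#.|.  b2=0 t=0,i=5
  ....#|.  b1=0 t=0,i=17
  .....|#  b0=1 t=0,i=14
  bits 01010101110100111000100101001001 = 1439926601

1439926601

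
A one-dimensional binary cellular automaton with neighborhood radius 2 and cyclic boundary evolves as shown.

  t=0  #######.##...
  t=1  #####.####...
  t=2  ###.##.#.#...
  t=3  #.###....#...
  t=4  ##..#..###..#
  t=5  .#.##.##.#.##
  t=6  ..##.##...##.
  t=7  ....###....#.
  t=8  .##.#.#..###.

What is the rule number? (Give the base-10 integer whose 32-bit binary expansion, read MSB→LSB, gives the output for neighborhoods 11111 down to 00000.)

3093076151

  ##### -> #   bit 31 = 1  t=0,i=2
  ####. -> .   bit 30 = 0  t=0,i=5
  ###.# -> #   bit 29 = 1  t=0,i=6
  ###.. -> #   bit 28 = 1  t=1,i=9
  ##.## -> #   bit 27 = 1  t=0,i=7
  ##.#. -> .   bit 26 = 0  t=2,i=6
  ##..# -> .   bit 25 = 0  t=4,i=2
  ##... -> .   bit 24 = 0  t=0,i=10
  #.### -> .   bit 23 = 0  t=1,i=6
  #.##. -> #   bit 22 = 1  t=0,i=8
  #.#.# -> .   bit 21 = 0  t=2,i=7
  #.#.. -> #   bit 20 = 1  t=2,i=9
  #..## -> #   bit 19 = 1  t=4,i=6
  #..#. -> #   bit 18 = 1  t=4,i=3
  #...# -> .   bit 17 = 0  t=0,i=11
  #.... -> .   bit 16 = 0  t=3,i=6
  .#### -> #   bit 15 = 1  t=0,i=1
  .###. -> .   bit 14 = 0  t=2,i=1
  .##.# -> .   bit 13 = 0  t=2,i=5
  .##.. -> #   bit 12 = 1  t=0,i=9
  .#.## -> #   bit 11 = 1  t=3,i=1
  .#.#. -> .   bit 10 = 0  t=2,i=8
  .#..# -> .   bit 9 = 0  t=4,i=5
  .#... -> .   bit 8 = 0  t=2,i=10
  ..### -> #   bit 7 = 1  t=0,i=0
  ..##. -> .   bit 6 = 0  t=6,i=2
  ..#.# -> #   bit 5 = 1  t=3,i=0
  ..#.. -> #   bit 4 = 1  t=3,i=9
  ...## -> .   bit 3 = 0  t=0,i=12
  ...#. -> #   bit 2 = 1  t=3,i=8
  ....# -> #   bit 1 = 1  t=3,i=7
  ..... -> #   bit 0 = 1  t=7,i=1
  bits 10111000010111001001100010110111 = 3093076151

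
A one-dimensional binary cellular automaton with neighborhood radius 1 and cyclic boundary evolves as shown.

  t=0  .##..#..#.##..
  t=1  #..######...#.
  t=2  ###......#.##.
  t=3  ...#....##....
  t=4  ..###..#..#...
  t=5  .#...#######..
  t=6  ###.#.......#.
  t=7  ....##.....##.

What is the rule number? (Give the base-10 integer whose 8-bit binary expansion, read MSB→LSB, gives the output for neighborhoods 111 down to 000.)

  ###|.  b7=0 t=1,i=4
  ##.|.  b6=0 t=0,i=2
  #.#|.  b5=0 t=0,i=9
  #..|#  b4=1 t=0,i=3
  .##|.  b3=0 t=0,i=1
  .#.|#  b2=1 t=0,i=5
  ..#|#  b1=1 t=0,i=0
  ...|.  b0=0 t=0,i=13
  bits 00010110 = 22

22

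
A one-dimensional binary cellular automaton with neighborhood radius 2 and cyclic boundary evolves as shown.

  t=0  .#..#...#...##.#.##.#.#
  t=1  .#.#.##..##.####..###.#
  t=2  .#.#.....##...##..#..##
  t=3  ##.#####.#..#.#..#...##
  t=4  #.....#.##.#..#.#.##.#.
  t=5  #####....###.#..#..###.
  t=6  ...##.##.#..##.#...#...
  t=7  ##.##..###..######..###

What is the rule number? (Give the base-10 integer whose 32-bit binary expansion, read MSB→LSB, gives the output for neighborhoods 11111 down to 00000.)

  nb #####: next=.  (t=3,i=5, bit31=0)
  nb ####.: next=#  (t=1,i=14, bit30=1)
  nb ###.#: next=.  (t=1,i=20, bit29=0)
  nb ###..: next=#  (t=1,i=15, bit28=1)
  nb ##.##: next=.  (t=1,i=11, bit27=0)
  nb ##.#.: next=#  (t=0,i=14, bit26=1)
  nb ##..#: next=.  (t=1,i=7, bit25=0)
  nb ##...: next=.  (t=2,i=11, bit24=0)
  nb #.###: next=.  (t=1,i=12, bit23=0)
  nb #.##.: next=.  (t=0,i=17, bit22=0)
  nb #.#.#: next=#  (t=0,i=15, bit21=1)
  nb #.#..: next=#  (t=0,i=1, bit20=1)
  nb #..##: next=.  (t=1,i=8, bit19=0)
  nb #..#.: next=#  (t=0,i=3, bit18=1)
  nb #...#: next=#  (t=0,i=6, bit17=1)
  nb #....: next=#  (t=2,i=5, bit16=1)
  nb .####: next=.  (t=1,i=13, bit15=0)
  nb .###.: next=.  (t=1,i=19, bit14=0)
  nb .##.#: next=#  (t=0,i=13, bit13=1)
  nb .##..: next=.  (t=1,i=6, bit12=0)
  nb .#.##: next=.  (t=0,i=16, bit11=0)
  nb .#.#.: next=.  (t=0,i=0, bit10=0)
  nb .#..#: next=.  (t=0,i=2, bit9=0)
  nb .#...: next=#  (t=0,i=5, bit8=1)
  nb ..###: next=#  (t=1,i=18, bit7=1)
  nb ..##.: next=#  (t=0,i=12, bit6=1)
  nb ..#.#: next=.  (t=3,i=12, bit5=0)
  nb ..#..: next=.  (t=0,i=4, bit4=0)
  nb ...##: next=.  (t=0,i=11, bit3=0)
  nb ...#.: next=.  (t=0,i=7, bit2=0)
  nb ....#: next=#  (t=2,i=7, bit1=1)
  nb .....: next=#  (t=2,i=6, bit0=1)
  bits 01010100001101110010000111000011 = 1412899267

1412899267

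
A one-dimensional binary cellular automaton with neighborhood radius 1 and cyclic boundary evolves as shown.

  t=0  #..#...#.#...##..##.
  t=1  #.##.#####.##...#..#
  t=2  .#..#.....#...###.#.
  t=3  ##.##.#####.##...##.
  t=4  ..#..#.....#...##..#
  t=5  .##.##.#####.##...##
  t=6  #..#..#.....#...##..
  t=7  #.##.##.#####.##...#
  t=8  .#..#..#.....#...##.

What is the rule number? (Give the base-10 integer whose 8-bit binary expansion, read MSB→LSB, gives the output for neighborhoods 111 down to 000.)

  nb ###: next=.  (t=1,i=6, bit7=0)
  nb ##.: next=.  (t=0,i=14, bit6=0)
  nb #.#: next=#  (t=0,i=8, bit5=1)
  nb #..: next=.  (t=0,i=1, bit4=0)
  nb .##: next=.  (t=0,i=13, bit3=0)
  nb .#.: next=#  (t=0,i=0, bit2=1)
  nb ..#: next=#  (t=0,i=2, bit1=1)
  nb ...: next=#  (t=0,i=5, bit0=1)
  bits 00100111 = 39

39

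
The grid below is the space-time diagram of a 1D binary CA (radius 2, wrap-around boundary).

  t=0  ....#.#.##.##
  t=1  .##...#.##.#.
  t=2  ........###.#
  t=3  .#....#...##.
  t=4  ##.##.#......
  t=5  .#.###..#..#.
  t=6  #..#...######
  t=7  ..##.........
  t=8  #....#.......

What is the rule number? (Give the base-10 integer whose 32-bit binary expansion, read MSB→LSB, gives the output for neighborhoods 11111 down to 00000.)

618996242

  #####|.  b31=0 t=6,i=9
  ####.|.  b30=0 t=6,i=12
  ###.#|#  b29=1 t=2,i=10
  ###..|.  b28=0 t=5,i=5
  ##.##|.  b27=0 t=0,i=10
  ##.#.|#  b26=1 t=1,i=10
  ##..#|.  b25=0 t=3,i=12
  ##...|.  b24=0 t=0,i=0
  #.###|#  b23=1 t=5,i=3
  #.##.|#  b22=1 t=0,i=8
  #.#.#|#  b21=1 t=0,i=6
  #.#..|.  b20=0 t=1,i=11
  #..##|.  b19=0 t=1,i=0
  #..#.|#  b18=1 t=3,i=0
  #...#|.  b17=0 t=1,i=4
  #....|#  b16=1 t=0,i=1
  .####|.  b15=0 t=6,i=8
  .###.|.  b14=0 t=2,i=9
  .##.#|#  b13=1 t=0,i=9
  .##..|.  b12=0 t=0,i=12
  .#.##|.  b11=0 t=0,i=7
  .#.#.|.  b10=0 t=0,i=5
  .#..#|#  b9=1 t=1,i=12
  .#...|.  b8=0 t=2,i=0
  ..###|.  b7=0 t=2,i=8
  ..##.|.  b6=0 t=1,i=1
  ..#.#|.  b5=0 t=0,i=4
  ..#..|#  b4=1 t=3,i=1
  ...##|.  b3=0 t=2,i=7
  ...#.|.  b2=0 t=0,i=3
  ....#|#  b1=1 t=0,i=2
  .....|.  b0=0 t=2,i=2
  bits 00100100111001010010001000010010 = 618996242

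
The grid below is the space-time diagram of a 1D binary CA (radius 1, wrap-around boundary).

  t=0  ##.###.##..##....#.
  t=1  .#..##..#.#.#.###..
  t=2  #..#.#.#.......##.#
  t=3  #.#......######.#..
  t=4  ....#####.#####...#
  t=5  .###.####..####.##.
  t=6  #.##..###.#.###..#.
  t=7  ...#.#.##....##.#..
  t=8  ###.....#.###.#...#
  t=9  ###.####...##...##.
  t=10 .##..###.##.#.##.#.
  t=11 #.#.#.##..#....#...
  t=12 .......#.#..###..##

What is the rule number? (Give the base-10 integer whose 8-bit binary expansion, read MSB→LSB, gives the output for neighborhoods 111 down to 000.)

  ###|#  b7=1 t=0,i=4
  ##.|#  b6=1 t=0,i=1
  #.#|.  b5=0 t=0,i=2
  #..|.  b4=0 t=0,i=9
  .##|.  b3=0 t=0,i=0
  .#.|.  b2=0 t=0,i=17
  ..#|#  b1=1 t=0,i=10
  ...|#  b0=1 t=0,i=14
  bits 11000011 = 195

195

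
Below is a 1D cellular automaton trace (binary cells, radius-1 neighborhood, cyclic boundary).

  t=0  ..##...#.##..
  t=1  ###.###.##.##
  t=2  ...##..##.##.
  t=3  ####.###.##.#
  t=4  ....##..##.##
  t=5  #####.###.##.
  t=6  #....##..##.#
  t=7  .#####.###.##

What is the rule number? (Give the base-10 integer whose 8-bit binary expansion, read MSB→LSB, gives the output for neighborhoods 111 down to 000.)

59

  ###|.  b7=0 t=1,i=0
  ##.|.  b6=0 t=0,i=3
  #.#|#  b5=1 t=0,i=8
  #..|#  b4=1 t=0,i=4
  .##|#  b3=1 t=0,i=2
  .#.|.  b2=0 t=0,i=7
  ..#|#  b1=1 t=0,i=1
  ...|#  b0=1 t=0,i=0
  bits 00111011 = 59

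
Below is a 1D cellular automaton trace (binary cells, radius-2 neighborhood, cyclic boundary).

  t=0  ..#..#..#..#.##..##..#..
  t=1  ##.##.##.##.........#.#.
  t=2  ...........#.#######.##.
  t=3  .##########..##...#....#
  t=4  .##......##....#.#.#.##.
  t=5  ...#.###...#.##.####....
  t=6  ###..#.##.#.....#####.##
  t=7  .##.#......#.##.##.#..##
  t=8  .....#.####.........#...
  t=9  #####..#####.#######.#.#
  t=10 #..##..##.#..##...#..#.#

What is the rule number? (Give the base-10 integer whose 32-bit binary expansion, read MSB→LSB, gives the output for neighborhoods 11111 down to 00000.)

1369737095

  nb #####: next=.  (t=2,i=15, bit31=0)
  nb ####.: next=#  (t=2,i=18, bit30=1)
  nb ###.#: next=.  (t=2,i=19, bit29=0)
  nb ###..: next=#  (t=3,i=10, bit28=1)
  nb ##.##: next=.  (t=1,i=2, bit27=0)
  nb ##.#.: next=.  (t=6,i=9, bit26=0)
  nb ##..#: next=.  (t=0,i=15, bit25=0)
  nb ##...: next=#  (t=1,i=11, bit24=1)
  nb #.###: next=#  (t=2,i=13, bit23=1)
  nb #.##.: next=.  (t=0,i=13, bit22=0)
  nb #.#.#: next=#  (t=1,i=22, bit21=1)
  nb #.#..: next=.  (t=6,i=10, bit20=0)
  nb #..##: next=.  (t=0,i=16, bit19=0)
  nb #..#.: next=#  (t=0,i=4, bit18=1)
  nb #...#: next=.  (t=3,i=16, bit17=0)
  nb #....: next=.  (t=0,i=23, bit16=0)
  nb .####: next=#  (t=2,i=14, bit15=1)
  nb .###.: next=.  (t=5,i=6, bit14=0)
  nb .##.#: next=.  (t=1,i=1, bit13=0)
  nb .##..: next=.  (t=0,i=14, bit12=0)
  nb .#.##: next=.  (t=0,i=12, bit11=0)
  nb .#.#.: next=#  (t=1,i=21, bit10=1)
  nb .#..#: next=#  (t=0,i=3, bit9=1)
  nb .#...: next=#  (t=0,i=22, bit8=1)
  nb ..###: next=#  (t=6,i=16, bit7=1)
  nb ..##.: next=.  (t=0,i=17, bit6=0)
  nb ..#.#: next=.  (t=0,i=11, bit5=0)
  nb ..#..: next=.  (t=0,i=2, bit4=0)
  nb ...##: next=.  (t=4,i=8, bit3=0)
  nb ...#.: next=#  (t=0,i=1, bit2=1)
  nb ....#: next=#  (t=0,i=0, bit1=1)
  nb .....: next=#  (t=1,i=13, bit0=1)
  bits 01010001101001001000011110000111 = 1369737095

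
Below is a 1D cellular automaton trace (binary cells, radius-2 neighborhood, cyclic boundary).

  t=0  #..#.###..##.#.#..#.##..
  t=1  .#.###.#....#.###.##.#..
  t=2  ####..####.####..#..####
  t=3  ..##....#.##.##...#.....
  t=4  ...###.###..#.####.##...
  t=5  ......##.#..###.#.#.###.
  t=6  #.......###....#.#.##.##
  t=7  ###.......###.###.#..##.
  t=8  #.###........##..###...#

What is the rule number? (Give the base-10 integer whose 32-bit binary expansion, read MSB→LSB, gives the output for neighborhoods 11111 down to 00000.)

  #####|.  b31=0 t=2,i=0
  ####.|#  b30=1 t=2,i=2
  ###.#|.  b29=0 t=1,i=5
  ###..|#  b28=1 t=0,i=7
  ##.##|#  b27=1 t=1,i=17
  ##.#.|#  b26=1 t=0,i=12
  ##..#|.  b25=0 t=0,i=8
  ##...|#  b24=1 t=3,i=4
  #.###|#  b23=1 t=0,i=5
  #.##.|.  b22=0 t=0,i=20
  #.#.#|.  b21=0 t=0,i=13
  #.#..|#  b20=1 t=0,i=15
  #..##|.  b19=0 t=0,i=9
  #..#.|.  b18=0 t=0,i=2
  #...#|#  b17=1 t=1,i=23
  #....|#  b16=1 t=1,i=9
  .####|.  b15=0 t=2,i=7
  .###.|.  b14=0 t=0,i=6
  .##.#|.  b13=0 t=0,i=11
  .##..|#  b12=1 t=0,i=21
  .#.##|#  b11=1 t=0,i=4
  .#.#.|#  b10=1 t=0,i=14
  .#..#|#  b9=1 t=0,i=1
  .#...|#  b8=1 t=1,i=8
  ..###|.  b7=0 t=2,i=6
  ..##.|.  b6=0 t=0,i=10
  ..#.#|#  b5=1 t=0,i=3
  ..#..|.  b4=0 t=0,i=0
  ...##|.  b3=0 t=3,i=1
  ...#.|#  b2=1 t=1,i=0
  ....#|.  b1=0 t=1,i=10
  .....|.  b0=0 t=3,i=21
  bits 01011101100100110001111100100100 = 1569922852

1569922852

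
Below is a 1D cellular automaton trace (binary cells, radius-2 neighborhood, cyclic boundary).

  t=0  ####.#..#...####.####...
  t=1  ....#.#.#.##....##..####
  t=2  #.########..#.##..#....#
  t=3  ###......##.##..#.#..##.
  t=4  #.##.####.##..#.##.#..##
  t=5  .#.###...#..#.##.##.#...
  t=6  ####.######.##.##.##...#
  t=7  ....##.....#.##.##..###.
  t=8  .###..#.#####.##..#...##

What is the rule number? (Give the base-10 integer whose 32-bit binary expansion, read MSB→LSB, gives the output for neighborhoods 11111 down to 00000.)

530722367

  #####|.  b31=0 t=2,i=4
  ####.|.  b30=0 t=0,i=2
  ###.#|.  b29=0 t=0,i=3
  ###..|#  b28=1 t=0,i=20
  ##.##|#  b27=1 t=0,i=16
  ##.#.|#  b26=1 t=0,i=4
  ##..#|#  b25=1 t=1,i=18
  ##...|#  b24=1 t=0,i=21
  #.###|#  b23=1 t=0,i=17
  #.##.|.  b22=0 t=1,i=10
  #.#.#|#  b21=1 t=1,i=6
  #.#..|.  b20=0 t=0,i=5
  #..##|.  b19=0 t=1,i=19
  #..#.|.  b18=0 t=0,i=7
  #...#|#  b17=1 t=0,i=10
  #....|.  b16=0 t=1,i=1
  .####|.  b15=0 t=0,i=1
  .###.|.  b14=0 t=3,i=1
  .##.#|#  b13=1 t=2,i=0
  .##..|.  b12=0 t=1,i=11
  .#.##|#  b11=1 t=1,i=9
  .#.#.|#  b10=1 t=1,i=5
  .#..#|#  b9=1 t=0,i=6
  .#...|.  b8=0 t=0,i=9
  ..###|.  b7=0 t=0,i=0
  ..##.|.  b6=0 t=1,i=16
  ..#.#|#  b5=1 t=1,i=4
  ..#..|#  b4=1 t=0,i=8
  ...##|#  b3=1 t=0,i=11
  ...#.|#  b2=1 t=1,i=3
  ....#|#  b1=1 t=1,i=2
  .....|#  b0=1 t=3,i=5
  bits 00011111101000100010111000111111 = 530722367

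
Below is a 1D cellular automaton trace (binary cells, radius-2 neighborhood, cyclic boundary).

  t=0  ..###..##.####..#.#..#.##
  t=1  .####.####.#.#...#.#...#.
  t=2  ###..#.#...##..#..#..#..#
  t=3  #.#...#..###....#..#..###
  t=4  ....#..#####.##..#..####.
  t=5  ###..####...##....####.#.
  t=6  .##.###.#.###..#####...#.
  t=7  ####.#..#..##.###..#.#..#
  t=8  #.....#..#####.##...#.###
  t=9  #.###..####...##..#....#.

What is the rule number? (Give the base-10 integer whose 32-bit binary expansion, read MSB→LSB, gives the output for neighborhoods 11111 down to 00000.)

  #####|.  b31=0 t=4,i=9
  ####.|.  b30=0 t=0,i=12
  ###.#|.  b29=0 t=1,i=4
  ###..|#  b28=1 t=0,i=4
  ##.##|#  b27=1 t=0,i=9
  ##.#.|.  b26=0 t=1,i=10
  ##..#|.  b25=0 t=0,i=0
  ##...|.  b24=0 t=3,i=12
  #.###|.  b23=0 t=0,i=10
  #.##.|#  b22=1 t=0,i=23
  #.#.#|#  b21=1 t=1,i=11
  #.#..|.  b20=0 t=0,i=18
  #..##|#  b19=1 t=0,i=1
  #..#.|.  b18=0 t=0,i=15
  #...#|#  b17=1 t=1,i=15
  #....|#  b16=1 t=3,i=13
  .####|#  b15=1 t=0,i=11
  .###.|#  b14=1 t=0,i=3
  .##.#|#  b13=1 t=0,i=8
  .##..|.  b12=0 t=0,i=24
  .#.##|.  b11=0 t=0,i=22
  .#.#.|#  b10=1 t=0,i=17
  .#..#|#  b9=1 t=0,i=19
  .#...|.  b8=0 t=1,i=14
  ..###|#  b7=1 t=0,i=2
  ..##.|#  b6=1 t=0,i=7
  ..#.#|.  b5=0 t=0,i=16
  ..#..|.  b4=0 t=1,i=23
  ...##|#  b3=1 t=2,i=10
  ...#.|.  b2=0 t=1,i=16
  ....#|#  b1=1 t=3,i=14
  .....|#  b0=1 t=4,i=1
  bits 00011000011010111110011011001011 = 409724619

409724619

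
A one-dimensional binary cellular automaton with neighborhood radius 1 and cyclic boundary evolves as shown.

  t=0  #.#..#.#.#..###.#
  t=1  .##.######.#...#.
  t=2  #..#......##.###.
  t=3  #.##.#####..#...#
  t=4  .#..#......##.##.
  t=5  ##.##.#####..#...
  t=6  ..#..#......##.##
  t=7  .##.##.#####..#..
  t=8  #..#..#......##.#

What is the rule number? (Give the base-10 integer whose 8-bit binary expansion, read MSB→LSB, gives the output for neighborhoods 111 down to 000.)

39

  nb ###: next=.  (t=0,i=13, bit7=0)
  nb ##.: next=.  (t=0,i=0, bit6=0)
  nb #.#: next=#  (t=0,i=1, bit5=1)
  nb #..: next=.  (t=0,i=3, bit4=0)
  nb .##: next=.  (t=0,i=12, bit3=0)
  nb .#.: next=#  (t=0,i=2, bit2=1)
  nb ..#: next=#  (t=0,i=4, bit1=1)
  nb ...: next=#  (t=1,i=13, bit0=1)
  bits 00100111 = 39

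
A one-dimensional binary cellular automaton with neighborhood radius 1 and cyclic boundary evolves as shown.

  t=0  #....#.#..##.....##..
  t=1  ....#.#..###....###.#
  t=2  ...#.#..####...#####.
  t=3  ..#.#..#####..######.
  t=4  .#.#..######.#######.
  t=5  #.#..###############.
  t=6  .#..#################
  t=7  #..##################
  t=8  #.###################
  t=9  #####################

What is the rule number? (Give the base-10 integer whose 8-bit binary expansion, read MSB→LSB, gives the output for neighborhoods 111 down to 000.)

  ###|#  b7=1 t=1,i=10
  ##.|#  b6=1 t=0,i=11
  #.#|#  b5=1 t=0,i=6
  #..|.  b4=0 t=0,i=1
  .##|#  b3=1 t=0,i=10
  .#.|.  b2=0 t=0,i=0
  ..#|#  b1=1 t=0,i=4
  ...|.  b0=0 t=0,i=2
  bits 11101010 = 234

234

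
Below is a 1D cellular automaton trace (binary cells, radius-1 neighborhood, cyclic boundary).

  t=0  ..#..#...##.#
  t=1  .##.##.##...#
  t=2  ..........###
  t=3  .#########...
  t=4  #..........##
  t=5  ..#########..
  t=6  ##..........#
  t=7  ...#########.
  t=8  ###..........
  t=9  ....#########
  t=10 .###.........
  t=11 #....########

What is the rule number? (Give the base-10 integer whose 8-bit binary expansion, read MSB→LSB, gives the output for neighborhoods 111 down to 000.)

7

  ###|.  b7=0 t=2,i=11
  ##.|.  b6=0 t=0,i=10
  #.#|.  b5=0 t=0,i=11
  #..|.  b4=0 t=0,i=0
  .##|.  b3=0 t=0,i=9
  .#.|#  b2=1 t=0,i=2
  ..#|#  b1=1 t=0,i=1
  ...|#  b0=1 t=0,i=7
  bits 00000111 = 7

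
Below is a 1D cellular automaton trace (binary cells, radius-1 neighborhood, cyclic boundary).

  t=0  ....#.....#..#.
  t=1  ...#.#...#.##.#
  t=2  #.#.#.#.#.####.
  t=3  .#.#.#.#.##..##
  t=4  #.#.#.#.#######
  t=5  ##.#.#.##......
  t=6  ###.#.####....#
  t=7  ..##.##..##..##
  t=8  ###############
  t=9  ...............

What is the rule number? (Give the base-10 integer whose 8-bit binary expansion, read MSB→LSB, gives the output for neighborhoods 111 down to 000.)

122

  nb ###: next=.  (t=2,i=11, bit7=0)
  nb ##.: next=#  (t=1,i=12, bit6=1)
  nb #.#: next=#  (t=1,i=4, bit5=1)
  nb #..: next=#  (t=0,i=5, bit4=1)
  nb .##: next=#  (t=1,i=11, bit3=1)
  nb .#.: next=.  (t=0,i=4, bit2=0)
  nb ..#: next=#  (t=0,i=3, bit1=1)
  nb ...: next=.  (t=0,i=0, bit0=0)
  bits 01111010 = 122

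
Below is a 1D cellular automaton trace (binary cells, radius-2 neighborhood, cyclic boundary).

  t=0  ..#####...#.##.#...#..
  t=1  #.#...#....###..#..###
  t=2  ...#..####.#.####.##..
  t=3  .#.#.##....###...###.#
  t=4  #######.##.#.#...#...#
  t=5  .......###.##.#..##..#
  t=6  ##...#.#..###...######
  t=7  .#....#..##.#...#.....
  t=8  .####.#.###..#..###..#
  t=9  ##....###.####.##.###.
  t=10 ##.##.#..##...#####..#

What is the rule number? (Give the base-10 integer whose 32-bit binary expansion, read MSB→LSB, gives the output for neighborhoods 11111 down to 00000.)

  ##### -> .   bit 31 = 0  t=0,i=4
  ####. -> .   bit 30 = 0  t=0,i=5
  ###.# -> .   bit 29 = 0  t=1,i=0
  ###.. -> #   bit 28 = 1  t=0,i=6
  ##.## -> #   bit 27 = 1  t=2,i=17
  ##.#. -> .   bit 26 = 0  t=0,i=14
  ##..# -> #   bit 25 = 1  t=1,i=14
  ##... -> .   bit 24 = 0  t=0,i=7
  #.### -> #   bit 23 = 1  t=2,i=13
  #.##. -> #   bit 22 = 1  t=0,i=12
  #.#.# -> #   bit 21 = 1  t=2,i=11
  #.#.. -> .   bit 20 = 0  t=0,i=15
  #..## -> #   bit 19 = 1  t=1,i=18
  #..#. -> #   bit 18 = 1  t=1,i=15
  #...# -> .   bit 17 = 0  t=0,i=8
  #.... -> #   bit 16 = 1  t=0,i=21
  .#### -> .   bit 15 = 0  t=0,i=3
  .###. -> .   bit 14 = 0  t=1,i=12
  .##.# -> #   bit 13 = 1  t=0,i=13
  .##.. -> #   bit 12 = 1  t=2,i=19
  .#.## -> #   bit 11 = 1  t=0,i=11
  .#.#. -> #   bit 10 = 1  t=3,i=0
  .#..# -> .   bit 9 = 0  t=1,i=17
  .#... -> #   bit 8 = 1  t=0,i=16
  ..### -> #   bit 7 = 1  t=0,i=2
  ..##. -> #   bit 6 = 1  t=5,i=17
  ..#.# -> .   bit 5 = 0  t=0,i=10
  ..#.. -> #   bit 4 = 1  t=0,i=19
  ...## -> .   bit 3 = 0  t=0,i=1
  ...#. -> .   bit 2 = 0  t=0,i=9
  ....# -> #   bit 1 = 1  t=0,i=0
  ..... -> .   bit 0 = 0  t=2,i=0
  bits 00011010111011010011110111010010 = 451755474

451755474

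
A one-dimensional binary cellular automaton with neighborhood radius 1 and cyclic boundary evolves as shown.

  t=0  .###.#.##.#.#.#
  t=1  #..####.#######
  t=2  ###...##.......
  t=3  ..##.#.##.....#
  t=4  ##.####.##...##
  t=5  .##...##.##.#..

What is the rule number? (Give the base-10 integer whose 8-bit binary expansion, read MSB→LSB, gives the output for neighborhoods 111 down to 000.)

118

  ### -> .   bit 7 = 0  t=0,i=2
  ##. -> #   bit 6 = 1  t=0,i=3
  #.# -> #   bit 5 = 1  t=0,i=0
  #.. -> #   bit 4 = 1  t=1,i=1
  .## -> .   bit 3 = 0  t=0,i=1
  .#. -> #   bit 2 = 1  t=0,i=5
  ..# -> #   bit 1 = 1  t=1,i=2
  ... -> .   bit 0 = 0  t=2,i=4
  bits 01110110 = 118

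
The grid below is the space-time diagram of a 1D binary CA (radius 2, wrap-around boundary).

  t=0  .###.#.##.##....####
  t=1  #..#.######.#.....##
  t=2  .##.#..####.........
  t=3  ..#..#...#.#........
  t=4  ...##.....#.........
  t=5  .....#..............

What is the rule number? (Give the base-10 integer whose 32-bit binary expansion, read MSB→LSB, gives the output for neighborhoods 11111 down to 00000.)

3949211136

  #####|#  b31=1 t=1,i=7
  ####.|#  b30=1 t=0,i=18
  ###.#|#  b29=1 t=0,i=3
  ###..|.  b28=0 t=1,i=0
  ##.##|#  b27=1 t=0,i=0
  ##.#.|.  b26=0 t=0,i=4
  ##..#|#  b25=1 t=1,i=1
  ##...|#  b24=1 t=0,i=12
  #.###|.  b23=0 t=0,i=1
  #.##.|#  b22=1 t=0,i=7
  #.#.#|#  b21=1 t=0,i=5
  #.#..|.  b20=0 t=1,i=12
  #..##|.  b19=0 t=2,i=6
  #..#.|#  b18=1 t=1,i=2
  #...#|.  b17=0 t=3,i=7
  #....|.  b16=0 t=0,i=13
  .####|.  b15=0 t=0,i=17
  .###.|.  b14=0 t=0,i=2
  .##.#|#  b13=1 t=0,i=8
  .##..|.  b12=0 t=0,i=11
  .#.##|#  b11=1 t=0,i=6
  .#.#.|#  b10=1 t=3,i=10
  .#..#|#  b9=1 t=2,i=5
  .#...|.  b8=0 t=1,i=13
  ..###|.  b7=0 t=0,i=16
  ..##.|.  b6=0 t=2,i=1
  ..#.#|.  b5=0 t=1,i=3
  ..#..|.  b4=0 t=3,i=2
  ...##|.  b3=0 t=0,i=15
  ...#.|.  b2=0 t=3,i=1
  ....#|.  b1=0 t=0,i=14
  .....|.  b0=0 t=1,i=15
  bits 11101011011001000010111000000000 = 3949211136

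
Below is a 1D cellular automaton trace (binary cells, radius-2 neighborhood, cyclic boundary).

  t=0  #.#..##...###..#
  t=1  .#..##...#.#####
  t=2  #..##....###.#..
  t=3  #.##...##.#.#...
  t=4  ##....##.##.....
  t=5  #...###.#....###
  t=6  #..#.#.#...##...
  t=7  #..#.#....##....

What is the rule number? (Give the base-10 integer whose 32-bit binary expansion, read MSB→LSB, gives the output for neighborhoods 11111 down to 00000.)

  ##### -> #   bit 31 = 1  t=1,i=13
  ####. -> .   bit 30 = 0  t=1,i=14
  ###.# -> .   bit 29 = 0  t=1,i=15
  ###.. -> #   bit 28 = 1  t=0,i=12
  ##.## -> #   bit 27 = 1  t=4,i=8
  ##.#. -> #   bit 26 = 1  t=0,i=1
  ##..# -> #   bit 25 = 1  t=0,i=13
  ##... -> .   bit 24 = 0  t=0,i=7
  #.### -> #   bit 23 = 1  t=1,i=11
  #.##. -> .   bit 22 = 0  t=3,i=2
  #.#.# -> #   bit 21 = 1  t=3,i=10
  #.#.. -> .   bit 20 = 0  t=0,i=2
  #..## -> #   bit 19 = 1  t=0,i=4
  #..#. -> .   bit 18 = 0  t=2,i=15
  #...# -> .   bit 17 = 0  t=0,i=8
  #.... -> .   bit 16 = 0  t=2,i=6
  .#### -> .   bit 15 = 0  t=1,i=12
  .###. -> #   bit 14 = 1  t=0,i=11
  .##.# -> .   bit 13 = 0  t=0,i=0
  .##.. -> .   bit 12 = 0  t=0,i=6
  .#.## -> #   bit 11 = 1  t=1,i=10
  .#.#. -> .   bit 10 = 0  t=3,i=11
  .#..# -> .   bit 9 = 0  t=0,i=3
  .#... -> .   bit 8 = 0  t=3,i=13
  ..### -> .   bit 7 = 0  t=0,i=10
  ..##. -> #   bit 6 = 1  t=0,i=5
  ..#.# -> #   bit 5 = 1  t=1,i=9
  ..#.. -> #   bit 4 = 1  t=2,i=0
  ...## -> #   bit 3 = 1  t=0,i=9
  ...#. -> .   bit 2 = 0  t=1,i=8
  ....# -> #   bit 1 = 1  t=2,i=7
  ..... -> #   bit 0 = 1  t=4,i=13
  bits 10011110101010000100100001111011 = 2661828731

2661828731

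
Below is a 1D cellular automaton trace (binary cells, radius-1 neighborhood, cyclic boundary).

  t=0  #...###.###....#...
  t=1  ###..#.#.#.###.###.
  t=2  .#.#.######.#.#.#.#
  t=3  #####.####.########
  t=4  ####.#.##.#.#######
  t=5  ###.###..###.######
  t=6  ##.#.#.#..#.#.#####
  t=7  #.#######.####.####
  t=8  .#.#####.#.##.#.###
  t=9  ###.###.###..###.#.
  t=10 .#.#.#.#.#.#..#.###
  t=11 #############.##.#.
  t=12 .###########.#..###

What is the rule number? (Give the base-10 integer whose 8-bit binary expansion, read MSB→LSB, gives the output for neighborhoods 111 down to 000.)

  ### -> #   bit 7 = 1  t=0,i=5
  ##. -> .   bit 6 = 0  t=0,i=6
  #.# -> #   bit 5 = 1  t=0,i=7
  #.. -> #   bit 4 = 1  t=0,i=1
  .## -> .   bit 3 = 0  t=0,i=4
  .#. -> #   bit 2 = 1  t=0,i=0
  ..# -> .   bit 1 = 0  t=0,i=3
  ... -> #   bit 0 = 1  t=0,i=2
  bits 10110101 = 181

181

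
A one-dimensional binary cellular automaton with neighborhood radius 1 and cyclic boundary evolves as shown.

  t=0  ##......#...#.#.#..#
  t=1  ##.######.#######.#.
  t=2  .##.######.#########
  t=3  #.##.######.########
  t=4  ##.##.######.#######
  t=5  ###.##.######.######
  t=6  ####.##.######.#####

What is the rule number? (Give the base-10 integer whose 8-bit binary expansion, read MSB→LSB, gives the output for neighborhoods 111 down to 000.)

  ### -> #   bit 7 = 1  t=0,i=0
  ##. -> #   bit 6 = 1  t=0,i=1
  #.# -> #   bit 5 = 1  t=0,i=13
  #.. -> .   bit 4 = 0  t=0,i=2
  .## -> .   bit 3 = 0  t=0,i=19
  .#. -> #   bit 2 = 1  t=0,i=8
  ..# -> #   bit 1 = 1  t=0,i=7
  ... -> #   bit 0 = 1  t=0,i=3
  bits 11100111 = 231

231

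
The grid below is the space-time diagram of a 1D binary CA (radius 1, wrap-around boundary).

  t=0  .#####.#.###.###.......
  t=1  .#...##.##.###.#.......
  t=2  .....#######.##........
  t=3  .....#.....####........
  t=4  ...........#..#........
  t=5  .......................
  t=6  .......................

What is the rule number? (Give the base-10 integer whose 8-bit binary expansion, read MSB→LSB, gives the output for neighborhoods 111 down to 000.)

104

  ### -> .   bit 7 = 0  t=0,i=2
  ##. -> #   bit 6 = 1  t=0,i=5
  #.# -> #   bit 5 = 1  t=0,i=6
  #.. -> .   bit 4 = 0  t=0,i=16
  .## -> #   bit 3 = 1  t=0,i=1
  .#. -> .   bit 2 = 0  t=0,i=7
  ..# -> .   bit 1 = 0  t=0,i=0
  ... -> .   bit 0 = 0  t=0,i=17
  bits 01101000 = 104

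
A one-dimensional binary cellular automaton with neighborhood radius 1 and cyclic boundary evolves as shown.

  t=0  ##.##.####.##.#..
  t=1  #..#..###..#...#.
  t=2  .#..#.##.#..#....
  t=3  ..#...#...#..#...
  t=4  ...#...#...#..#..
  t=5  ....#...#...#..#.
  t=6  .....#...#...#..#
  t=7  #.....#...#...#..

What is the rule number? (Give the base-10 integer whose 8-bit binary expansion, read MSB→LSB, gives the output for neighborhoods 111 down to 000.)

152

  ###|#  b7=1 t=0,i=7
  ##.|.  b6=0 t=0,i=1
  #.#|.  b5=0 t=0,i=2
  #..|#  b4=1 t=0,i=15
  .##|#  b3=1 t=0,i=0
  .#.|.  b2=0 t=0,i=14
  ..#|.  b1=0 t=0,i=16
  ...|.  b0=0 t=1,i=13
  bits 10011000 = 152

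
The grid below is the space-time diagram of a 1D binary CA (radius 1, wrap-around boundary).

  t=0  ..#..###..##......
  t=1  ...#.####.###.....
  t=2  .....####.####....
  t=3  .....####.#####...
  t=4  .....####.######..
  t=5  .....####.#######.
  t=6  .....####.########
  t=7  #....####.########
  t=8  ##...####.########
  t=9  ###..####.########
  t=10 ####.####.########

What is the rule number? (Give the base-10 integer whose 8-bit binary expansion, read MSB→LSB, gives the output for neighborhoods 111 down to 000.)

  [7] ### => #  t=0,i=6
  [6] ##. => #  t=0,i=7
  [5] #.# => .  t=1,i=4
  [4] #.. => #  t=0,i=3
  [3] .## => #  t=0,i=5
  [2] .#. => .  t=0,i=2
  [1] ..# => .  t=0,i=1
  [0] ... => .  t=0,i=0
  bits 11011000 = 216

216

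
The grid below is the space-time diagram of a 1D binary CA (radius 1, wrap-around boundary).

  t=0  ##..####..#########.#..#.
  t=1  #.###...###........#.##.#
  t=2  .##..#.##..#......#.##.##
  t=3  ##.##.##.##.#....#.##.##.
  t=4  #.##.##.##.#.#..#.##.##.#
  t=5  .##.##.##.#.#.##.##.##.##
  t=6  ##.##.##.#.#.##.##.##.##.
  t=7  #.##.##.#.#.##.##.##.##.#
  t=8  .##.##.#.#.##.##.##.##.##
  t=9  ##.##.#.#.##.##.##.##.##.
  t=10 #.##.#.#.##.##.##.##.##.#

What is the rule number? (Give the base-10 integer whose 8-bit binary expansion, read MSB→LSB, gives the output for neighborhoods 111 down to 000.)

  ### -> .   bit 7 = 0  t=0,i=5
  ##. -> .   bit 6 = 0  t=0,i=1
  #.# -> #   bit 5 = 1  t=0,i=19
  #.. -> #   bit 4 = 1  t=0,i=2
  .## -> #   bit 3 = 1  t=0,i=0
  .#. -> .   bit 2 = 0  t=0,i=20
  ..# -> #   bit 1 = 1  t=0,i=3
  ... -> .   bit 0 = 0  t=1,i=6
  bits 00111010 = 58

58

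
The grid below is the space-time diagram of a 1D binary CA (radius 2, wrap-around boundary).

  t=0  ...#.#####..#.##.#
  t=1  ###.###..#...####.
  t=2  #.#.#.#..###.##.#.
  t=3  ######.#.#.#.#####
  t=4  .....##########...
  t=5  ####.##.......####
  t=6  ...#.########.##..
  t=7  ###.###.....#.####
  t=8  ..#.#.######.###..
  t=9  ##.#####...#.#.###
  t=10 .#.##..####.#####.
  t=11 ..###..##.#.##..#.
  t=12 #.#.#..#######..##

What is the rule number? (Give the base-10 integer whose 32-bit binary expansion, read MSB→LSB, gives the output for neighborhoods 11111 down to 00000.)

  nb #####: next=.  (t=0,i=7, bit31=0)
  nb ####.: next=.  (t=0,i=8, bit30=0)
  nb ###.#: next=#  (t=1,i=2, bit29=1)
  nb ###..: next=#  (t=0,i=9, bit28=1)
  nb ##.##: next=.  (t=1,i=3, bit27=0)
  nb ##.#.: next=#  (t=0,i=16, bit26=1)
  nb ##..#: next=.  (t=0,i=10, bit25=0)
  nb ##...: next=#  (t=4,i=15, bit24=1)
  nb #.###: next=#  (t=0,i=5, bit23=1)
  nb #.##.: next=#  (t=0,i=14, bit22=1)
  nb #.#.#: next=#  (t=2,i=0, bit21=1)
  nb #.#..: next=.  (t=0,i=17, bit20=0)
  nb #..##: next=.  (t=2,i=8, bit19=0)
  nb #..#.: next=.  (t=0,i=11, bit18=0)
  nb #...#: next=#  (t=0,i=1, bit17=1)
  nb #....: next=#  (t=4,i=16, bit16=1)
  nb .####: next=#  (t=0,i=6, bit15=1)
  nb .###.: next=.  (t=1,i=1, bit14=0)
  nb .##.#: next=#  (t=0,i=15, bit13=1)
  nb .##..: next=#  (t=5,i=6, bit12=1)
  nb .#.##: next=#  (t=0,i=4, bit11=1)
  nb .#.#.: next=#  (t=2,i=1, bit10=1)
  nb .#..#: next=#  (t=2,i=7, bit9=1)
  nb .#...: next=#  (t=0,i=0, bit8=1)
  nb ..###: next=#  (t=1,i=13, bit7=1)
  nb ..##.: next=#  (t=11,i=7, bit6=1)
  nb ..#.#: next=.  (t=0,i=3, bit5=0)
  nb ..#..: next=#  (t=1,i=9, bit4=1)
  nb ...##: next=.  (t=1,i=12, bit3=0)
  nb ...#.: next=#  (t=0,i=2, bit2=1)
  nb ....#: next=#  (t=4,i=3, bit1=1)
  nb .....: next=#  (t=4,i=0, bit0=1)
  bits 00110101111000111011111111010111 = 904118231

904118231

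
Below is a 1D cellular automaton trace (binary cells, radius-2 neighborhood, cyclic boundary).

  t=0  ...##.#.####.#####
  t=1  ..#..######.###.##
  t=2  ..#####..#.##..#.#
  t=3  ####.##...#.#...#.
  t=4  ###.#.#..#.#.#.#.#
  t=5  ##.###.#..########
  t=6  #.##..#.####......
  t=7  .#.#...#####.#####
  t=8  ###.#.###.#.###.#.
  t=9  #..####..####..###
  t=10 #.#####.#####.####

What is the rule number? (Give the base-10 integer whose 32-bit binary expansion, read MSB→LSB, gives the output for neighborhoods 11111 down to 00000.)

1554620319

  #####|.  b31=0 t=0,i=15
  ####.|#  b30=1 t=0,i=10
  ###.#|.  b29=0 t=0,i=11
  ###..|#  b28=1 t=0,i=17
  ##.##|#  b27=1 t=0,i=12
  ##.#.|#  b26=1 t=0,i=5
  ##..#|.  b25=0 t=1,i=0
  ##...|.  b24=0 t=0,i=0
  #.###|#  b23=1 t=0,i=8
  #.##.|.  b22=0 t=1,i=16
  #.#.#|#  b21=1 t=0,i=6
  #.#..|.  b20=0 t=2,i=17
  #..##|#  b19=1 t=1,i=4
  #..#.|.  b18=0 t=1,i=1
  #...#|.  b17=0 t=0,i=1
  #....|#  b16=1 t=6,i=13
  .####|#  b15=1 t=0,i=9
  .###.|.  b14=0 t=1,i=13
  .##.#|.  b13=0 t=0,i=4
  .##..|#  b12=1 t=1,i=17
  .#.##|#  b11=1 t=0,i=7
  .#.#.|#  b10=1 t=2,i=16
  .#..#|#  b9=1 t=1,i=3
  .#...|#  b8=1 t=3,i=13
  ..###|#  b7=1 t=1,i=5
  ..##.|.  b6=0 t=0,i=3
  ..#.#|.  b5=0 t=2,i=9
  ..#..|#  b4=1 t=1,i=2
  ...##|#  b3=1 t=0,i=2
  ...#.|#  b2=1 t=3,i=9
  ....#|#  b1=1 t=6,i=16
  .....|#  b0=1 t=6,i=14
  bits 01011100101010011001111110011111 = 1554620319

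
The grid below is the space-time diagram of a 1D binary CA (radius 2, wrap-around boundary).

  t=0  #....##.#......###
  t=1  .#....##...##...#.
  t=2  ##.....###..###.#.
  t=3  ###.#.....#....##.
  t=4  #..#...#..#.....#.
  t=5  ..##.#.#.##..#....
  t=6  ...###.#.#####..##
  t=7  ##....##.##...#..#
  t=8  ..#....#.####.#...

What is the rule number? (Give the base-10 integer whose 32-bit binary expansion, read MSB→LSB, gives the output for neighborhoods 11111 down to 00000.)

  ##### -> .   bit 31 = 0  t=6,i=11
  ####. -> .   bit 30 = 0  t=0,i=17
  ###.# -> .   bit 29 = 0  t=2,i=14
  ###.. -> .   bit 28 = 0  t=0,i=0
  ##.## -> .   bit 27 = 0  t=3,i=17
  ##.#. -> #   bit 26 = 1  t=0,i=7
  ##..# -> #   bit 25 = 1  t=2,i=10
  ##... -> #   bit 24 = 1  t=0,i=1
  #.### -> #   bit 23 = 1  t=3,i=0
  #.##. -> #   bit 22 = 1  t=2,i=0
  #.#.# -> #   bit 21 = 1  t=2,i=16
  #.#.. -> .   bit 20 = 0  t=0,i=8
  #..## -> .   bit 19 = 0  t=2,i=11
  #..#. -> #   bit 18 = 1  t=1,i=0
  #...# -> #   bit 17 = 1  t=1,i=9
  #.... -> .   bit 16 = 0  t=0,i=2
  .#### -> #   bit 15 = 1  t=0,i=16
  .###. -> .   bit 14 = 0  t=2,i=8
  .##.# -> #   bit 13 = 1  t=0,i=6
  .##.. -> #   bit 12 = 1  t=1,i=7
  .#.## -> .   bit 11 = 0  t=2,i=17
  .#.#. -> .   bit 10 = 0  t=4,i=17
  .#..# -> .   bit 9 = 0  t=1,i=17
  .#... -> .   bit 8 = 0  t=0,i=9
  ..### -> .   bit 7 = 0  t=0,i=15
  ..##. -> .   bit 6 = 0  t=0,i=5
  ..#.# -> .   bit 5 = 0  t=4,i=16
  ..#.. -> #   bit 4 = 1  t=1,i=1
  ...## -> .   bit 3 = 0  t=0,i=4
  ...#. -> .   bit 2 = 0  t=1,i=15
  ....# -> .   bit 1 = 0  t=0,i=3
  ..... -> #   bit 0 = 1  t=0,i=11
  bits 00000111111001101011000000010001 = 132558865

132558865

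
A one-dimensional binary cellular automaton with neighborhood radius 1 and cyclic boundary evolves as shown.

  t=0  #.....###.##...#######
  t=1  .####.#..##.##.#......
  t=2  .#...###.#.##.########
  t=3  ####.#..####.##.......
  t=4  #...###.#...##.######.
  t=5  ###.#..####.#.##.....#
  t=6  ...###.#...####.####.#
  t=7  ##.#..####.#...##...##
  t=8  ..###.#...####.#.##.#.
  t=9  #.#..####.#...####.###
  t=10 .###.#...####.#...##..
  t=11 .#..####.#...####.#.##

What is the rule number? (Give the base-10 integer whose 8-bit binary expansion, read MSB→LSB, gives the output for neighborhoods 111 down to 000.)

61

  ###|.  b7=0 t=0,i=7
  ##.|.  b6=0 t=0,i=0
  #.#|#  b5=1 t=0,i=9
  #..|#  b4=1 t=0,i=1
  .##|#  b3=1 t=0,i=6
  .#.|#  b2=1 t=1,i=6
  ..#|.  b1=0 t=0,i=5
  ...|#  b0=1 t=0,i=2
  bits 00111101 = 61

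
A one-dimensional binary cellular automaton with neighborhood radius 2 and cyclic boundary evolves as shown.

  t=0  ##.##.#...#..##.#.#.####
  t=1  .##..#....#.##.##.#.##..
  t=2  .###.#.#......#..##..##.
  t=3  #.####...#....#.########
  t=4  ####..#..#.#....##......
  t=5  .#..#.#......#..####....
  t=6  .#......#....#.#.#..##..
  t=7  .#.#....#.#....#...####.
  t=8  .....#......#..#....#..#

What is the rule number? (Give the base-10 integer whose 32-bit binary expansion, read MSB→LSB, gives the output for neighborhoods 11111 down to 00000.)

  ##### -> .   bit 31 = 0  t=0,i=22
  ####. -> .   bit 30 = 0  t=0,i=0
  ###.# -> #   bit 29 = 1  t=0,i=1
  ###.. -> .   bit 28 = 0  t=3,i=5
  ##.## -> #   bit 27 = 1  t=0,i=2
  ##.#. -> #   bit 26 = 1  t=0,i=5
  ##..# -> #   bit 25 = 1  t=1,i=3
  ##... -> #   bit 24 = 1  t=1,i=22
  #.### -> #   bit 23 = 1  t=0,i=20
  #.##. -> .   bit 22 = 0  t=0,i=3
  #.#.# -> #   bit 21 = 1  t=0,i=16
  #.#.. -> .   bit 20 = 0  t=0,i=6
  #..## -> #   bit 19 = 1  t=0,i=12
  #..#. -> .   bit 18 = 0  t=1,i=4
  #...# -> .   bit 17 = 0  t=0,i=8
  #.... -> #   bit 16 = 1  t=1,i=7
  .#### -> #   bit 15 = 1  t=0,i=21
  .###. -> #   bit 14 = 1  t=2,i=2
  .##.# -> .   bit 13 = 0  t=0,i=4
  .##.. -> #   bit 12 = 1  t=1,i=2
  .#.## -> .   bit 11 = 0  t=0,i=19
  .#.#. -> .   bit 10 = 0  t=0,i=17
  .#..# -> .   bit 9 = 0  t=0,i=11
  .#... -> .   bit 8 = 0  t=0,i=7
  ..### -> .   bit 7 = 0  t=2,i=1
  ..##. -> #   bit 6 = 1  t=0,i=13
  ..#.# -> .   bit 5 = 0  t=1,i=10
  ..#.. -> #   bit 4 = 1  t=0,i=10
  ...## -> .   bit 3 = 0  t=1,i=0
  ...#. -> .   bit 2 = 0  t=0,i=9
  ....# -> .   bit 1 = 0  t=1,i=8
  ..... -> .   bit 0 = 0  t=2,i=10
  bits 00101111101010011101000001010000 = 799658064

799658064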